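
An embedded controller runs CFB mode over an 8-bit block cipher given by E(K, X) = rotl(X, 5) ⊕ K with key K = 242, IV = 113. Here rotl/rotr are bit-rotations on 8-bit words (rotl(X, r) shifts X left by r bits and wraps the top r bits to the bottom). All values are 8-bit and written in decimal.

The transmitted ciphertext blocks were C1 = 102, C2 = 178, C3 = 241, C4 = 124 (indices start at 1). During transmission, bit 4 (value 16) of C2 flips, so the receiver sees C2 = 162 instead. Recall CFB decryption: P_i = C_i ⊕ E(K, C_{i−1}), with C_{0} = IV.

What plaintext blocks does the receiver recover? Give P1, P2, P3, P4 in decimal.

P1 = 186, P2 = 156, P3 = 87, P4 = 176

Only C2 changed, to 162. In CFB, a change in C_i flips the same bit in P_i and garbles P_{i+1}. Decrypting the received ciphertext:
P1: E(K, 113) = 220; 102 ⊕ 220 = 186.
P2: E(K, 102) = 62; 162 ⊕ 62 = 156.
P3: E(K, 162) = 166; 241 ⊕ 166 = 87.
P4: E(K, 241) = 204; 124 ⊕ 204 = 176.
Blocks that differ from the original plaintext: P2, P3.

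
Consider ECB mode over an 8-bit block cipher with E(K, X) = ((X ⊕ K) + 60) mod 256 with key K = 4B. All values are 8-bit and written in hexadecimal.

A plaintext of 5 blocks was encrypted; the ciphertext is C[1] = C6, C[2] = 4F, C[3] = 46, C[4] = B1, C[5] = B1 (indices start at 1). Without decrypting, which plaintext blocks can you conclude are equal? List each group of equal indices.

P[4] = P[5]

ECB encrypts each block independently with the same key, so equal ciphertext blocks imply equal plaintext blocks.
C[4] = C[5] = B1, so P[4] = P[5].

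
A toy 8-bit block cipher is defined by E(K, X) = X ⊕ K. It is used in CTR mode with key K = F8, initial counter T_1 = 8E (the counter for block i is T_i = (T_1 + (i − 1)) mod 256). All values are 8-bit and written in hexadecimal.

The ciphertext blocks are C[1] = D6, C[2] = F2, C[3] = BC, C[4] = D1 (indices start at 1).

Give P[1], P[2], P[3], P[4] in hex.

P[1] = A0, P[2] = 85, P[3] = D4, P[4] = B8

CTR decryption: S_i = E(K, T_i) where T_i is the counter for block i; P_i = C_i ⊕ S_i.
P[1]: T = 8E, S = E(K, T) = 76; D6 ⊕ 76 = A0.
P[2]: T = 8F, S = E(K, T) = 77; F2 ⊕ 77 = 85.
P[3]: T = 90, S = E(K, T) = 68; BC ⊕ 68 = D4.
P[4]: T = 91, S = E(K, T) = 69; D1 ⊕ 69 = B8.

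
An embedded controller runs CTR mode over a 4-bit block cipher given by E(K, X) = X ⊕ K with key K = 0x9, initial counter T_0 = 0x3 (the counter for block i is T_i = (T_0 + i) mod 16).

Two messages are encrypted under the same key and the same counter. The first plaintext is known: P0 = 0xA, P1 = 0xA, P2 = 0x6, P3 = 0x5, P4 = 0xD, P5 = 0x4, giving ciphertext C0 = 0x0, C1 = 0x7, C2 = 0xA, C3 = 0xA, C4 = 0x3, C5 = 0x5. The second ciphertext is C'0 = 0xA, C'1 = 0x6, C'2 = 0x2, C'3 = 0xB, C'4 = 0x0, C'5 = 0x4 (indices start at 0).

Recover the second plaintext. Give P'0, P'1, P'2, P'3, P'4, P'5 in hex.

In CTR with a reused counter, both messages share the same keystream S_i, so C_i ⊕ C'_i = P_i ⊕ P'_i and thus P'_i = P_i ⊕ C_i ⊕ C'_i.
P'0: 0xA ⊕ 0x0 ⊕ 0xA = 0x0.
P'1: 0xA ⊕ 0x7 ⊕ 0x6 = 0xB.
P'2: 0x6 ⊕ 0xA ⊕ 0x2 = 0xE.
P'3: 0x5 ⊕ 0xA ⊕ 0xB = 0x4.
P'4: 0xD ⊕ 0x3 ⊕ 0x0 = 0xE.
P'5: 0x4 ⊕ 0x5 ⊕ 0x4 = 0x5.

P'0 = 0x0, P'1 = 0xB, P'2 = 0xE, P'3 = 0x4, P'4 = 0xE, P'5 = 0x5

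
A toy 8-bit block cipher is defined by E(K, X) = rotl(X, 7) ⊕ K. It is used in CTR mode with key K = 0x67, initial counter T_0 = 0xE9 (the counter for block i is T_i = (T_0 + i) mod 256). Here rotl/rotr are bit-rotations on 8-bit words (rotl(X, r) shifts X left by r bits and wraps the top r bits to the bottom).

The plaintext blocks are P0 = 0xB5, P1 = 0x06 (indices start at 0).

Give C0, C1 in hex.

CTR encryption: S_i = E(K, T_i) where T_i is the counter for block i; C_i = P_i ⊕ S_i.
C0: T = 0xE9, S = E(K, T) = 0x93; 0xB5 ⊕ 0x93 = 0x26.
C1: T = 0xEA, S = E(K, T) = 0x12; 0x06 ⊕ 0x12 = 0x14.

C0 = 0x26, C1 = 0x14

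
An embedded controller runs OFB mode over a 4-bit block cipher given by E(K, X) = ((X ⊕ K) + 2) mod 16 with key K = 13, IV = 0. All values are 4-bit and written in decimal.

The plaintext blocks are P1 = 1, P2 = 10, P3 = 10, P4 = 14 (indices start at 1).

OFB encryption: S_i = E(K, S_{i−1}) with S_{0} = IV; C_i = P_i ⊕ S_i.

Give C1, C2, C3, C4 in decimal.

C1: S = E(K, 0) = 15; 1 ⊕ 15 = 14.
C2: S = E(K, 15) = 4; 10 ⊕ 4 = 14.
C3: S = E(K, 4) = 11; 10 ⊕ 11 = 1.
C4: S = E(K, 11) = 8; 14 ⊕ 8 = 6.

C1 = 14, C2 = 14, C3 = 1, C4 = 6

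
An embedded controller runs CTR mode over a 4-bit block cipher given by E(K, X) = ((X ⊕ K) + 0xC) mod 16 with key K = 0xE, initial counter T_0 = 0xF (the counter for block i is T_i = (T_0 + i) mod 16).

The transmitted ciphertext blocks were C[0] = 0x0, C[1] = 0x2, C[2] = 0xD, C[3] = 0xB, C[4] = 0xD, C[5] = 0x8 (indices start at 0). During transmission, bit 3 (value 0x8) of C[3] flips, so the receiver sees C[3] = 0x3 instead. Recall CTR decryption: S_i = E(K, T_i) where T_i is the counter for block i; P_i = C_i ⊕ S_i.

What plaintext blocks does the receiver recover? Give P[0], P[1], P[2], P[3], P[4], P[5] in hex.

Only C[3] changed, to 0x3. In CTR, a change in C_i flips the same bit in P_i only; the keystream is unaffected. Decrypting the received ciphertext:
P[0]: T = 0xF, S = E(K, T) = 0xD; 0x0 ⊕ 0xD = 0xD.
P[1]: T = 0x0, S = E(K, T) = 0xA; 0x2 ⊕ 0xA = 0x8.
P[2]: T = 0x1, S = E(K, T) = 0xB; 0xD ⊕ 0xB = 0x6.
P[3]: T = 0x2, S = E(K, T) = 0x8; 0x3 ⊕ 0x8 = 0xB.
P[4]: T = 0x3, S = E(K, T) = 0x9; 0xD ⊕ 0x9 = 0x4.
P[5]: T = 0x4, S = E(K, T) = 0x6; 0x8 ⊕ 0x6 = 0xE.
Blocks that differ from the original plaintext: P[3].

P[0] = 0xD, P[1] = 0x8, P[2] = 0x6, P[3] = 0xB, P[4] = 0x4, P[5] = 0xE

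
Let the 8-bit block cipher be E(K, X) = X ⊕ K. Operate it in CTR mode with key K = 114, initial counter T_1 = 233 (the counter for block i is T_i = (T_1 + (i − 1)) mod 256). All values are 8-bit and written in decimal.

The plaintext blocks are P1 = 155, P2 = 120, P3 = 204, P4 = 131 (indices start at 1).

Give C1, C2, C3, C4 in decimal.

C1 = 0, C2 = 224, C3 = 85, C4 = 29

CTR encryption: S_i = E(K, T_i) where T_i is the counter for block i; C_i = P_i ⊕ S_i.
C1: T = 233, S = E(K, T) = 155; 155 ⊕ 155 = 0.
C2: T = 234, S = E(K, T) = 152; 120 ⊕ 152 = 224.
C3: T = 235, S = E(K, T) = 153; 204 ⊕ 153 = 85.
C4: T = 236, S = E(K, T) = 158; 131 ⊕ 158 = 29.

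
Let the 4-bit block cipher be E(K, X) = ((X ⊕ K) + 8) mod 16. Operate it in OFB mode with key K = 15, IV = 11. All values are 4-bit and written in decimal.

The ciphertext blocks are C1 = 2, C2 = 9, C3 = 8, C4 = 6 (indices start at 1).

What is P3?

P3 = 4

OFB decryption: S_i = E(K, S_{i−1}) with S_{0} = IV; P_i = C_i ⊕ S_i.
P1: S = E(K, 11) = 12; 2 ⊕ 12 = 14.
P2: S = E(K, 12) = 11; 9 ⊕ 11 = 2.
P3: S = E(K, 11) = 12; 8 ⊕ 12 = 4.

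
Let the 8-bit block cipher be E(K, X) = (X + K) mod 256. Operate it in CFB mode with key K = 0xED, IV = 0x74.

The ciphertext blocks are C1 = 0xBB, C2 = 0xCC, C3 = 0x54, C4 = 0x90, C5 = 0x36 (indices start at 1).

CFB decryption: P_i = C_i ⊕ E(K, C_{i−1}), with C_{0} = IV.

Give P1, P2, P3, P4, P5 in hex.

P1: E(K, 0x74) = 0x61; 0xBB ⊕ 0x61 = 0xDA.
P2: E(K, 0xBB) = 0xA8; 0xCC ⊕ 0xA8 = 0x64.
P3: E(K, 0xCC) = 0xB9; 0x54 ⊕ 0xB9 = 0xED.
P4: E(K, 0x54) = 0x41; 0x90 ⊕ 0x41 = 0xD1.
P5: E(K, 0x90) = 0x7D; 0x36 ⊕ 0x7D = 0x4B.

P1 = 0xDA, P2 = 0x64, P3 = 0xED, P4 = 0xD1, P5 = 0x4B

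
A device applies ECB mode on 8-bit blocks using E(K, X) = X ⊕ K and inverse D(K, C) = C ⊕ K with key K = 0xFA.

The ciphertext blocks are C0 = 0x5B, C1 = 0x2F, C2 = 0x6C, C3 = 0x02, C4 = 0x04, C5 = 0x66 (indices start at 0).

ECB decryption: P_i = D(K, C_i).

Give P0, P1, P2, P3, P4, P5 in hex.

P0 = 0xA1, P1 = 0xD5, P2 = 0x96, P3 = 0xF8, P4 = 0xFE, P5 = 0x9C

P0: D(K, 0x5B) = 0xA1.
P1: D(K, 0x2F) = 0xD5.
P2: D(K, 0x6C) = 0x96.
P3: D(K, 0x02) = 0xF8.
P4: D(K, 0x04) = 0xFE.
P5: D(K, 0x66) = 0x9C.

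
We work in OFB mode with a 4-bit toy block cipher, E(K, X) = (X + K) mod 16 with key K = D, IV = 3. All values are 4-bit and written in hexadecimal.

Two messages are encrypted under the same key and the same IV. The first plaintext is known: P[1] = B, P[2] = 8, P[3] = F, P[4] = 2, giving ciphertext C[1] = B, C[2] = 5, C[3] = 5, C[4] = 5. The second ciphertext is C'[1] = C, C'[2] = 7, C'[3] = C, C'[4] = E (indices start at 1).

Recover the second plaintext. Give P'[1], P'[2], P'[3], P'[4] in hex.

P'[1] = C, P'[2] = A, P'[3] = 6, P'[4] = 9

In OFB with a reused IV, both messages share the same keystream S_i, so C_i ⊕ C'_i = P_i ⊕ P'_i and thus P'_i = P_i ⊕ C_i ⊕ C'_i.
P'[1]: B ⊕ B ⊕ C = C.
P'[2]: 8 ⊕ 5 ⊕ 7 = A.
P'[3]: F ⊕ 5 ⊕ C = 6.
P'[4]: 2 ⊕ 5 ⊕ E = 9.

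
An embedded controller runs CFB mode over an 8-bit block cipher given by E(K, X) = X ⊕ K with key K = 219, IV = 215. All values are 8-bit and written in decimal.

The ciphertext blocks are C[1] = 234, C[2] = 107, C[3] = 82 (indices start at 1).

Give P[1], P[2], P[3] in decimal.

CFB decryption: P_i = C_i ⊕ E(K, C_{i−1}), with C_{0} = IV.
P[1]: E(K, 215) = 12; 234 ⊕ 12 = 230.
P[2]: E(K, 234) = 49; 107 ⊕ 49 = 90.
P[3]: E(K, 107) = 176; 82 ⊕ 176 = 226.

P[1] = 230, P[2] = 90, P[3] = 226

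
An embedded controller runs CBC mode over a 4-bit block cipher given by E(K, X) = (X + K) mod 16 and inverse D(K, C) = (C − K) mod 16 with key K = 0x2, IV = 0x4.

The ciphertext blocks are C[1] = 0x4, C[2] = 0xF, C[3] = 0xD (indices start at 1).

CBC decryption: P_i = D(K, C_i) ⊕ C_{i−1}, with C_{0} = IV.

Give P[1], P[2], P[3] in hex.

P[1] = 0x6, P[2] = 0x9, P[3] = 0x4

P[1]: D(K, 0x4) = 0x2; 0x2 ⊕ 0x4 = 0x6.
P[2]: D(K, 0xF) = 0xD; 0xD ⊕ 0x4 = 0x9.
P[3]: D(K, 0xD) = 0xB; 0xB ⊕ 0xF = 0x4.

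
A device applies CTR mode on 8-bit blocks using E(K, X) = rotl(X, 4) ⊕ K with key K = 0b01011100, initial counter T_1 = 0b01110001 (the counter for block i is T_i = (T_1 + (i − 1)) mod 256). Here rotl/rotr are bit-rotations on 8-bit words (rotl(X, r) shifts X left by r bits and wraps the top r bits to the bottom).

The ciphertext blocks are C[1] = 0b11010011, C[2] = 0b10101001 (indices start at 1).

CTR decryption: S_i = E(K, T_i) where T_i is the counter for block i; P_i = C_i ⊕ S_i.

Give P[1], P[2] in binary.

P[1]: T = 0b01110001, S = E(K, T) = 0b01001011; 0b11010011 ⊕ 0b01001011 = 0b10011000.
P[2]: T = 0b01110010, S = E(K, T) = 0b01111011; 0b10101001 ⊕ 0b01111011 = 0b11010010.

P[1] = 0b10011000, P[2] = 0b11010010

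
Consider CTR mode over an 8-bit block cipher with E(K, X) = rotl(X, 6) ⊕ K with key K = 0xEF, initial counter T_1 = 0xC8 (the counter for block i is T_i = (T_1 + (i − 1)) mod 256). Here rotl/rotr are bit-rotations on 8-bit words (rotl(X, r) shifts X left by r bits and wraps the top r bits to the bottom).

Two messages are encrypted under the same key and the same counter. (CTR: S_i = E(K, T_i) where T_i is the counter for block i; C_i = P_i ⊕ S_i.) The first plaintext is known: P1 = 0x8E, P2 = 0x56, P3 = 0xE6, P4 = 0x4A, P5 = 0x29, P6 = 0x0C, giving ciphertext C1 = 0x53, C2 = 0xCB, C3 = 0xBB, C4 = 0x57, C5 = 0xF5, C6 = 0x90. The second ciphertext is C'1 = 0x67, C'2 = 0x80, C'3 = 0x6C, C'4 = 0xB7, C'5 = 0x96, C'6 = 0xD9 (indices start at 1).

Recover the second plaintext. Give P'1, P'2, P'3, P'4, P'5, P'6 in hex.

P'1 = 0xBA, P'2 = 0x1D, P'3 = 0x31, P'4 = 0xAA, P'5 = 0x4A, P'6 = 0x45

In CTR with a reused counter, both messages share the same keystream S_i, so C_i ⊕ C'_i = P_i ⊕ P'_i and thus P'_i = P_i ⊕ C_i ⊕ C'_i.
P'1: 0x8E ⊕ 0x53 ⊕ 0x67 = 0xBA.
P'2: 0x56 ⊕ 0xCB ⊕ 0x80 = 0x1D.
P'3: 0xE6 ⊕ 0xBB ⊕ 0x6C = 0x31.
P'4: 0x4A ⊕ 0x57 ⊕ 0xB7 = 0xAA.
P'5: 0x29 ⊕ 0xF5 ⊕ 0x96 = 0x4A.
P'6: 0x0C ⊕ 0x90 ⊕ 0xD9 = 0x45.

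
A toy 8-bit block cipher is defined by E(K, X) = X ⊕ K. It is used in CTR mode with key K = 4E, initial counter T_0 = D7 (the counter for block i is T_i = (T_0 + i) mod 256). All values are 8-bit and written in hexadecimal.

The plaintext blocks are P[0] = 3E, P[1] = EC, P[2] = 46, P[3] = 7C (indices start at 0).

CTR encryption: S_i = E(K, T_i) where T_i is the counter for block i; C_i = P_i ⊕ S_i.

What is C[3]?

C[3] = E8

C[0]: T = D7, S = E(K, T) = 99; 3E ⊕ 99 = A7.
C[1]: T = D8, S = E(K, T) = 96; EC ⊕ 96 = 7A.
C[2]: T = D9, S = E(K, T) = 97; 46 ⊕ 97 = D1.
C[3]: T = DA, S = E(K, T) = 94; 7C ⊕ 94 = E8.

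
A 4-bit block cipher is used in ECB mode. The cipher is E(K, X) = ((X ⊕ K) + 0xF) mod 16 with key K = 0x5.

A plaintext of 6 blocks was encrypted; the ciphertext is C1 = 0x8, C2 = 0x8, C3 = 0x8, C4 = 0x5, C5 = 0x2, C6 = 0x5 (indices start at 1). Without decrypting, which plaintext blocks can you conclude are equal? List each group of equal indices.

P1 = P2 = P3; P4 = P6

ECB encrypts each block independently with the same key, so equal ciphertext blocks imply equal plaintext blocks.
C1 = C2 = C3 = 0x8, so P1 = P2 = P3.
C4 = C6 = 0x5, so P4 = P6.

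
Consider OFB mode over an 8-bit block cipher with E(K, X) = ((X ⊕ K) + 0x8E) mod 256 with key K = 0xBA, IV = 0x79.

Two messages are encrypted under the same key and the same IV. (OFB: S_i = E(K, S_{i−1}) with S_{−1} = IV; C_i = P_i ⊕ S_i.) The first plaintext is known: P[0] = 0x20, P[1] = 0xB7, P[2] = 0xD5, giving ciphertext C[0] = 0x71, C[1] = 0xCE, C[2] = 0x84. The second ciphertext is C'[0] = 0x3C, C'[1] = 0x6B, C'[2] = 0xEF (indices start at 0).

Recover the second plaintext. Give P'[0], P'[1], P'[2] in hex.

In OFB with a reused IV, both messages share the same keystream S_i, so C_i ⊕ C'_i = P_i ⊕ P'_i and thus P'_i = P_i ⊕ C_i ⊕ C'_i.
P'[0]: 0x20 ⊕ 0x71 ⊕ 0x3C = 0x6D.
P'[1]: 0xB7 ⊕ 0xCE ⊕ 0x6B = 0x12.
P'[2]: 0xD5 ⊕ 0x84 ⊕ 0xEF = 0xBE.

P'[0] = 0x6D, P'[1] = 0x12, P'[2] = 0xBE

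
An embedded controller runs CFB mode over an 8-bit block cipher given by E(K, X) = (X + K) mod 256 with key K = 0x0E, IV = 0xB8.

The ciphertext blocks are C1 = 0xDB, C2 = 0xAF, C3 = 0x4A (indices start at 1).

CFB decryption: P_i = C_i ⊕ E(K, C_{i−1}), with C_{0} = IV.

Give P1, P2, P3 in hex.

P1: E(K, 0xB8) = 0xC6; 0xDB ⊕ 0xC6 = 0x1D.
P2: E(K, 0xDB) = 0xE9; 0xAF ⊕ 0xE9 = 0x46.
P3: E(K, 0xAF) = 0xBD; 0x4A ⊕ 0xBD = 0xF7.

P1 = 0x1D, P2 = 0x46, P3 = 0xF7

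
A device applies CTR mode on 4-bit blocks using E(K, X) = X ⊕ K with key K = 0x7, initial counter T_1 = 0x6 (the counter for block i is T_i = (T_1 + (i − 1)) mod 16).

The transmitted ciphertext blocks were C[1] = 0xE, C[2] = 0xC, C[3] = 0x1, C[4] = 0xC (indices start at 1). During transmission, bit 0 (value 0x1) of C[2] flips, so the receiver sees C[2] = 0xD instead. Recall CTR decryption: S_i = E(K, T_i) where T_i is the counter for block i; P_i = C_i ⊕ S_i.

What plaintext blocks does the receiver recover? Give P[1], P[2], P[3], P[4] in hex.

Only C[2] changed, to 0xD. In CTR, a change in C_i flips the same bit in P_i only; the keystream is unaffected. Decrypting the received ciphertext:
P[1]: T = 0x6, S = E(K, T) = 0x1; 0xE ⊕ 0x1 = 0xF.
P[2]: T = 0x7, S = E(K, T) = 0x0; 0xD ⊕ 0x0 = 0xD.
P[3]: T = 0x8, S = E(K, T) = 0xF; 0x1 ⊕ 0xF = 0xE.
P[4]: T = 0x9, S = E(K, T) = 0xE; 0xC ⊕ 0xE = 0x2.
Blocks that differ from the original plaintext: P[2].

P[1] = 0xF, P[2] = 0xD, P[3] = 0xE, P[4] = 0x2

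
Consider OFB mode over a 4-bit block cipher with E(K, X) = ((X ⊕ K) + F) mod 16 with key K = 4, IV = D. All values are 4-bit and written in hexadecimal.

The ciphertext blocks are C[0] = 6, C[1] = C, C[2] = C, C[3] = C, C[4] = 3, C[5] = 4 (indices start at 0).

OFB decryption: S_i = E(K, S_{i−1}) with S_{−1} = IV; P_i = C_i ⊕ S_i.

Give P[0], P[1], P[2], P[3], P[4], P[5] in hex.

P[0] = E, P[1] = 7, P[2] = 2, P[3] = 5, P[4] = F, P[5] = 3

P[0]: S = E(K, D) = 8; 6 ⊕ 8 = E.
P[1]: S = E(K, 8) = B; C ⊕ B = 7.
P[2]: S = E(K, B) = E; C ⊕ E = 2.
P[3]: S = E(K, E) = 9; C ⊕ 9 = 5.
P[4]: S = E(K, 9) = C; 3 ⊕ C = F.
P[5]: S = E(K, C) = 7; 4 ⊕ 7 = 3.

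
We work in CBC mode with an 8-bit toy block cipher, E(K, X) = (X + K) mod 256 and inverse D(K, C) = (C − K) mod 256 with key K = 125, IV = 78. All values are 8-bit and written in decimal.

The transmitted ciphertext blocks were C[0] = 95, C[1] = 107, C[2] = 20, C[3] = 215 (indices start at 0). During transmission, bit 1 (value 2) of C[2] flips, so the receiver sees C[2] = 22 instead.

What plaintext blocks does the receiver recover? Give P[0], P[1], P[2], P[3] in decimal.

P[0] = 172, P[1] = 177, P[2] = 242, P[3] = 76

CBC decryption: P_i = D(K, C_i) ⊕ C_{i−1}, with C_{−1} = IV.
Only C[2] changed, to 22. In CBC, a change in C_i garbles P_i and flips the same bit in P_{i+1}. Decrypting the received ciphertext:
P[0]: D(K, 95) = 226; 226 ⊕ 78 = 172.
P[1]: D(K, 107) = 238; 238 ⊕ 95 = 177.
P[2]: D(K, 22) = 153; 153 ⊕ 107 = 242.
P[3]: D(K, 215) = 90; 90 ⊕ 22 = 76.
Blocks that differ from the original plaintext: P[2], P[3].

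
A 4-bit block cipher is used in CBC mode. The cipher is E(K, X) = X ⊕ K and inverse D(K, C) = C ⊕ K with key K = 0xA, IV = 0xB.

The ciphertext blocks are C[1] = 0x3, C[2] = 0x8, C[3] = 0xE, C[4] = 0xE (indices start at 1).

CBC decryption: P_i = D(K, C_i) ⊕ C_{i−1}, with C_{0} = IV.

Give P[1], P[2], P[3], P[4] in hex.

P[1]: D(K, 0x3) = 0x9; 0x9 ⊕ 0xB = 0x2.
P[2]: D(K, 0x8) = 0x2; 0x2 ⊕ 0x3 = 0x1.
P[3]: D(K, 0xE) = 0x4; 0x4 ⊕ 0x8 = 0xC.
P[4]: D(K, 0xE) = 0x4; 0x4 ⊕ 0xE = 0xA.

P[1] = 0x2, P[2] = 0x1, P[3] = 0xC, P[4] = 0xA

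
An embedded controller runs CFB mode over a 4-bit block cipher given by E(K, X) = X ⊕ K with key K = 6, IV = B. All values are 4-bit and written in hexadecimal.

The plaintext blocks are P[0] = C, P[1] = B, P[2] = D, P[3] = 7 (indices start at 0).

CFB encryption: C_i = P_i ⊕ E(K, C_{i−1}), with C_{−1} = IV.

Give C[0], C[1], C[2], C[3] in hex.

C[0] = 1, C[1] = C, C[2] = 7, C[3] = 6

C[0]: E(K, B) = D; C ⊕ D = 1.
C[1]: E(K, 1) = 7; B ⊕ 7 = C.
C[2]: E(K, C) = A; D ⊕ A = 7.
C[3]: E(K, 7) = 1; 7 ⊕ 1 = 6.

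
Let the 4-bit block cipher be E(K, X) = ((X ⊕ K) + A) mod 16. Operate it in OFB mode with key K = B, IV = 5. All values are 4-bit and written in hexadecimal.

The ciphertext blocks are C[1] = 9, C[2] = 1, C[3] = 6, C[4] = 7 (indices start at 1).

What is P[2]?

OFB decryption: S_i = E(K, S_{i−1}) with S_{0} = IV; P_i = C_i ⊕ S_i.
P[1]: S = E(K, 5) = 8; 9 ⊕ 8 = 1.
P[2]: S = E(K, 8) = D; 1 ⊕ D = C.

P[2] = C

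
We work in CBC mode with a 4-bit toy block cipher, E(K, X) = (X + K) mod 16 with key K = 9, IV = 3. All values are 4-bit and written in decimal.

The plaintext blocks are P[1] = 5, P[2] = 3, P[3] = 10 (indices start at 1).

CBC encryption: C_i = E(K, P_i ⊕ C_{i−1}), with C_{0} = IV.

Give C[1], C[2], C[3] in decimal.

C[1] = 15, C[2] = 5, C[3] = 8

C[1]: P[1] ⊕ 3 = 6; E(K, 6) = 15.
C[2]: P[2] ⊕ 15 = 12; E(K, 12) = 5.
C[3]: P[3] ⊕ 5 = 15; E(K, 15) = 8.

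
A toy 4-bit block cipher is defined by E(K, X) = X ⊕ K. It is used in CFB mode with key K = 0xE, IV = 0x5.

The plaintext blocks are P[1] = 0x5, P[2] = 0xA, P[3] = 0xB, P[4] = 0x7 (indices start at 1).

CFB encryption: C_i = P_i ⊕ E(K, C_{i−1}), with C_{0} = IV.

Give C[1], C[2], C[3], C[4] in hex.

C[1]: E(K, 0x5) = 0xB; 0x5 ⊕ 0xB = 0xE.
C[2]: E(K, 0xE) = 0x0; 0xA ⊕ 0x0 = 0xA.
C[3]: E(K, 0xA) = 0x4; 0xB ⊕ 0x4 = 0xF.
C[4]: E(K, 0xF) = 0x1; 0x7 ⊕ 0x1 = 0x6.

C[1] = 0xE, C[2] = 0xA, C[3] = 0xF, C[4] = 0x6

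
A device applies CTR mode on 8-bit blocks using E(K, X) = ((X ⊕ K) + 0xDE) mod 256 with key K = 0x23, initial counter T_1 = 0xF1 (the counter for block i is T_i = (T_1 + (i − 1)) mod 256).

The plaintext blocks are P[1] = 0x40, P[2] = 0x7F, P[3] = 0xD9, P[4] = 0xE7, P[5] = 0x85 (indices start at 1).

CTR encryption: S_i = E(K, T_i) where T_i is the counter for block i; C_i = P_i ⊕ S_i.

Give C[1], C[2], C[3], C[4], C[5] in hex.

C[1] = 0xF0, C[2] = 0xD0, C[3] = 0x77, C[4] = 0x52, C[5] = 0x31

C[1]: T = 0xF1, S = E(K, T) = 0xB0; 0x40 ⊕ 0xB0 = 0xF0.
C[2]: T = 0xF2, S = E(K, T) = 0xAF; 0x7F ⊕ 0xAF = 0xD0.
C[3]: T = 0xF3, S = E(K, T) = 0xAE; 0xD9 ⊕ 0xAE = 0x77.
C[4]: T = 0xF4, S = E(K, T) = 0xB5; 0xE7 ⊕ 0xB5 = 0x52.
C[5]: T = 0xF5, S = E(K, T) = 0xB4; 0x85 ⊕ 0xB4 = 0x31.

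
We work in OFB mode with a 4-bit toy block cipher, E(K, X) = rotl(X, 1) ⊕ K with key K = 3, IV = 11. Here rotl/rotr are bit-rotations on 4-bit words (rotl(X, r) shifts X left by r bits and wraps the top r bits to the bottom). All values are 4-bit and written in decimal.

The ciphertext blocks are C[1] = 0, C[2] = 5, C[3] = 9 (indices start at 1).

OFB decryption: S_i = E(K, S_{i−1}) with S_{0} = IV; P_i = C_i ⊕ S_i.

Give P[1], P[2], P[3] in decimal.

P[1] = 4, P[2] = 14, P[3] = 13

P[1]: S = E(K, 11) = 4; 0 ⊕ 4 = 4.
P[2]: S = E(K, 4) = 11; 5 ⊕ 11 = 14.
P[3]: S = E(K, 11) = 4; 9 ⊕ 4 = 13.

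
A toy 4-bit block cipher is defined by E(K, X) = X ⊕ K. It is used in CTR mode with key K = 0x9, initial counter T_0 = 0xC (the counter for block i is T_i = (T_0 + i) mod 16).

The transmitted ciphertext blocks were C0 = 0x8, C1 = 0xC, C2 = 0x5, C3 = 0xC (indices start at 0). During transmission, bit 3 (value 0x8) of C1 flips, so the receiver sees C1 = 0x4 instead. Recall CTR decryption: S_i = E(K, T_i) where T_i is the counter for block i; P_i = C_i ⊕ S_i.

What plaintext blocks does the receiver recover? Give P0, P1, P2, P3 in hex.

P0 = 0xD, P1 = 0x0, P2 = 0x2, P3 = 0xA

Only C1 changed, to 0x4. In CTR, a change in C_i flips the same bit in P_i only; the keystream is unaffected. Decrypting the received ciphertext:
P0: T = 0xC, S = E(K, T) = 0x5; 0x8 ⊕ 0x5 = 0xD.
P1: T = 0xD, S = E(K, T) = 0x4; 0x4 ⊕ 0x4 = 0x0.
P2: T = 0xE, S = E(K, T) = 0x7; 0x5 ⊕ 0x7 = 0x2.
P3: T = 0xF, S = E(K, T) = 0x6; 0xC ⊕ 0x6 = 0xA.
Blocks that differ from the original plaintext: P1.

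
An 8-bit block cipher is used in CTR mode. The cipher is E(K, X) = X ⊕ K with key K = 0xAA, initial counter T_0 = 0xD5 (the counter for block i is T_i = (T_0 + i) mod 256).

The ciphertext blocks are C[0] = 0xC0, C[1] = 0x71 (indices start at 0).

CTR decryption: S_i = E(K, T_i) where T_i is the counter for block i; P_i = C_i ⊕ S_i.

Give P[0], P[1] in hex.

P[0]: T = 0xD5, S = E(K, T) = 0x7F; 0xC0 ⊕ 0x7F = 0xBF.
P[1]: T = 0xD6, S = E(K, T) = 0x7C; 0x71 ⊕ 0x7C = 0x0D.

P[0] = 0xBF, P[1] = 0x0D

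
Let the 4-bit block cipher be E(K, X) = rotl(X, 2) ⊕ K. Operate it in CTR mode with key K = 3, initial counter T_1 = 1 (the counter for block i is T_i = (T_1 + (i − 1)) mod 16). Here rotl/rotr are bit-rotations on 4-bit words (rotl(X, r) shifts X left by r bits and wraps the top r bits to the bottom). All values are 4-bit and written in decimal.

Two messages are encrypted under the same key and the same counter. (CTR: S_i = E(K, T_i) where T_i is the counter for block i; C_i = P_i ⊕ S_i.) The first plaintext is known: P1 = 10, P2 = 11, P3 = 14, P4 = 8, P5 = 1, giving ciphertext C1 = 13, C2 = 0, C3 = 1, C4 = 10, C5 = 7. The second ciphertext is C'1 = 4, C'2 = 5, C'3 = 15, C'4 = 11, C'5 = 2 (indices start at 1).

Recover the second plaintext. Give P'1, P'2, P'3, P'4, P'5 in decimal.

P'1 = 3, P'2 = 14, P'3 = 0, P'4 = 9, P'5 = 4

In CTR with a reused counter, both messages share the same keystream S_i, so C_i ⊕ C'_i = P_i ⊕ P'_i and thus P'_i = P_i ⊕ C_i ⊕ C'_i.
P'1: 10 ⊕ 13 ⊕ 4 = 3.
P'2: 11 ⊕ 0 ⊕ 5 = 14.
P'3: 14 ⊕ 1 ⊕ 15 = 0.
P'4: 8 ⊕ 10 ⊕ 11 = 9.
P'5: 1 ⊕ 7 ⊕ 2 = 4.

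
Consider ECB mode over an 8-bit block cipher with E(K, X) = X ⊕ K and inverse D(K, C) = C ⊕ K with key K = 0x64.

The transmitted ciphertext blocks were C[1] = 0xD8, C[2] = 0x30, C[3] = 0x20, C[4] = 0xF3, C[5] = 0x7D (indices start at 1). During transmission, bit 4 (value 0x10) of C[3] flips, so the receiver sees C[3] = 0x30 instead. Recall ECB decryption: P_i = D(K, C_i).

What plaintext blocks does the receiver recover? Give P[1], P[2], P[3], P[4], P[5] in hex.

Only C[3] changed, to 0x30. In ECB, a change in C_i affects only P_i. Decrypting the received ciphertext:
P[1]: D(K, 0xD8) = 0xBC.
P[2]: D(K, 0x30) = 0x54.
P[3]: D(K, 0x30) = 0x54.
P[4]: D(K, 0xF3) = 0x97.
P[5]: D(K, 0x7D) = 0x19.
Blocks that differ from the original plaintext: P[3].

P[1] = 0xBC, P[2] = 0x54, P[3] = 0x54, P[4] = 0x97, P[5] = 0x19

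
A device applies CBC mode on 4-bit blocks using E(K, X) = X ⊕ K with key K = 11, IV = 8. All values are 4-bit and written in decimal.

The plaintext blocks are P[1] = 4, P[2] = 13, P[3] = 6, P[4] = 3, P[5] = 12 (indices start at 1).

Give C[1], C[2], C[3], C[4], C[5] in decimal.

C[1] = 7, C[2] = 1, C[3] = 12, C[4] = 4, C[5] = 3

CBC encryption: C_i = E(K, P_i ⊕ C_{i−1}), with C_{0} = IV.
C[1]: P[1] ⊕ 8 = 12; E(K, 12) = 7.
C[2]: P[2] ⊕ 7 = 10; E(K, 10) = 1.
C[3]: P[3] ⊕ 1 = 7; E(K, 7) = 12.
C[4]: P[4] ⊕ 12 = 15; E(K, 15) = 4.
C[5]: P[5] ⊕ 4 = 8; E(K, 8) = 3.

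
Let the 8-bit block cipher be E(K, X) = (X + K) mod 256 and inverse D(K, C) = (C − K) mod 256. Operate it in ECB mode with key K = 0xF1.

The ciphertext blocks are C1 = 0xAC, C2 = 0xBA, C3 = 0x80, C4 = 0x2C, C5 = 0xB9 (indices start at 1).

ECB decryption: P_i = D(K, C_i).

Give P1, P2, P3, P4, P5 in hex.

P1 = 0xBB, P2 = 0xC9, P3 = 0x8F, P4 = 0x3B, P5 = 0xC8

P1: D(K, 0xAC) = 0xBB.
P2: D(K, 0xBA) = 0xC9.
P3: D(K, 0x80) = 0x8F.
P4: D(K, 0x2C) = 0x3B.
P5: D(K, 0xB9) = 0xC8.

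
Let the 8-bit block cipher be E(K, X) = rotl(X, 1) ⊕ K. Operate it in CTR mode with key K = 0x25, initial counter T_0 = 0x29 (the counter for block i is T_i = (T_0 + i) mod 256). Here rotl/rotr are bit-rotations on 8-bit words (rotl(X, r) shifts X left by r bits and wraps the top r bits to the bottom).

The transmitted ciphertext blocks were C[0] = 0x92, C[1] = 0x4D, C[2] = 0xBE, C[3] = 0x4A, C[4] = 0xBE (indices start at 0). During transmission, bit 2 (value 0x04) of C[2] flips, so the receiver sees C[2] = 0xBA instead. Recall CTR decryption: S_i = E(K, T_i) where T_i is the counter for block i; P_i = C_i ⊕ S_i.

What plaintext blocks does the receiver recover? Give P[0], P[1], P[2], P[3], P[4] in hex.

Only C[2] changed, to 0xBA. In CTR, a change in C_i flips the same bit in P_i only; the keystream is unaffected. Decrypting the received ciphertext:
P[0]: T = 0x29, S = E(K, T) = 0x77; 0x92 ⊕ 0x77 = 0xE5.
P[1]: T = 0x2A, S = E(K, T) = 0x71; 0x4D ⊕ 0x71 = 0x3C.
P[2]: T = 0x2B, S = E(K, T) = 0x73; 0xBA ⊕ 0x73 = 0xC9.
P[3]: T = 0x2C, S = E(K, T) = 0x7D; 0x4A ⊕ 0x7D = 0x37.
P[4]: T = 0x2D, S = E(K, T) = 0x7F; 0xBE ⊕ 0x7F = 0xC1.
Blocks that differ from the original plaintext: P[2].

P[0] = 0xE5, P[1] = 0x3C, P[2] = 0xC9, P[3] = 0x37, P[4] = 0xC1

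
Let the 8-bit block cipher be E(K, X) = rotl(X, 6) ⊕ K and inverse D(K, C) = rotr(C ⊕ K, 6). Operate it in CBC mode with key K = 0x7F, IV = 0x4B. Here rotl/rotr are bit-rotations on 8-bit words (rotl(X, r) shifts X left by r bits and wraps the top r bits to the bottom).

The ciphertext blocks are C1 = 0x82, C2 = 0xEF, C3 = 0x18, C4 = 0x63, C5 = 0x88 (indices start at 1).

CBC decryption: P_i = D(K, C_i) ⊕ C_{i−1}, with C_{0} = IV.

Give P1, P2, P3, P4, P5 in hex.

P1 = 0xBC, P2 = 0xC0, P3 = 0x72, P4 = 0x68, P5 = 0xBC

P1: D(K, 0x82) = 0xF7; 0xF7 ⊕ 0x4B = 0xBC.
P2: D(K, 0xEF) = 0x42; 0x42 ⊕ 0x82 = 0xC0.
P3: D(K, 0x18) = 0x9D; 0x9D ⊕ 0xEF = 0x72.
P4: D(K, 0x63) = 0x70; 0x70 ⊕ 0x18 = 0x68.
P5: D(K, 0x88) = 0xDF; 0xDF ⊕ 0x63 = 0xBC.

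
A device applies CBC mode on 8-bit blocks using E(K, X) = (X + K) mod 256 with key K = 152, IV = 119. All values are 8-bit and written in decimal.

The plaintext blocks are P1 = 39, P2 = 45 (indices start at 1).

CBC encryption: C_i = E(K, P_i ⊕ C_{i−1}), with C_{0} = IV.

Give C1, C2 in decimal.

C1: P1 ⊕ 119 = 80; E(K, 80) = 232.
C2: P2 ⊕ 232 = 197; E(K, 197) = 93.

C1 = 232, C2 = 93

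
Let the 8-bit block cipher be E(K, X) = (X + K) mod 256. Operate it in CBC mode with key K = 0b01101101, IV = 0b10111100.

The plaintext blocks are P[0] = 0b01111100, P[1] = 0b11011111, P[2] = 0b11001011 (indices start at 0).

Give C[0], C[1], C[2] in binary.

CBC encryption: C_i = E(K, P_i ⊕ C_{i−1}), with C_{−1} = IV.
C[0]: P[0] ⊕ 0b10111100 = 0b11000000; E(K, 0b11000000) = 0b00101101.
C[1]: P[1] ⊕ 0b00101101 = 0b11110010; E(K, 0b11110010) = 0b01011111.
C[2]: P[2] ⊕ 0b01011111 = 0b10010100; E(K, 0b10010100) = 0b00000001.

C[0] = 0b00101101, C[1] = 0b01011111, C[2] = 0b00000001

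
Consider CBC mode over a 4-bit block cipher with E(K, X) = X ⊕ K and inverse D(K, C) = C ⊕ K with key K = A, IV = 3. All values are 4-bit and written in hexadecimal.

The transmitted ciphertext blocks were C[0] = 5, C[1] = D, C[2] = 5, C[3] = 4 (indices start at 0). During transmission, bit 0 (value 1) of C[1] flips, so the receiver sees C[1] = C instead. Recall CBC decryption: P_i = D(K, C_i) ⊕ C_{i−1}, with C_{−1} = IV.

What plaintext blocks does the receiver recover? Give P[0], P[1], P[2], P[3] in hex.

P[0] = C, P[1] = 3, P[2] = 3, P[3] = B

Only C[1] changed, to C. In CBC, a change in C_i garbles P_i and flips the same bit in P_{i+1}. Decrypting the received ciphertext:
P[0]: D(K, 5) = F; F ⊕ 3 = C.
P[1]: D(K, C) = 6; 6 ⊕ 5 = 3.
P[2]: D(K, 5) = F; F ⊕ C = 3.
P[3]: D(K, 4) = E; E ⊕ 5 = B.
Blocks that differ from the original plaintext: P[1], P[2].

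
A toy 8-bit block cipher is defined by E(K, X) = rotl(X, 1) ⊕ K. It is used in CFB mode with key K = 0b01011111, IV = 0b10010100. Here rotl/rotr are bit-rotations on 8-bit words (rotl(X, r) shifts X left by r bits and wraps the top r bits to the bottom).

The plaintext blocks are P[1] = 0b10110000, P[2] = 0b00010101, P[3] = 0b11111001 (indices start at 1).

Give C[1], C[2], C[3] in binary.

C[1] = 0b11000110, C[2] = 0b11000111, C[3] = 0b00101001

CFB encryption: C_i = P_i ⊕ E(K, C_{i−1}), with C_{0} = IV.
C[1]: E(K, 0b10010100) = 0b01110110; 0b10110000 ⊕ 0b01110110 = 0b11000110.
C[2]: E(K, 0b11000110) = 0b11010010; 0b00010101 ⊕ 0b11010010 = 0b11000111.
C[3]: E(K, 0b11000111) = 0b11010000; 0b11111001 ⊕ 0b11010000 = 0b00101001.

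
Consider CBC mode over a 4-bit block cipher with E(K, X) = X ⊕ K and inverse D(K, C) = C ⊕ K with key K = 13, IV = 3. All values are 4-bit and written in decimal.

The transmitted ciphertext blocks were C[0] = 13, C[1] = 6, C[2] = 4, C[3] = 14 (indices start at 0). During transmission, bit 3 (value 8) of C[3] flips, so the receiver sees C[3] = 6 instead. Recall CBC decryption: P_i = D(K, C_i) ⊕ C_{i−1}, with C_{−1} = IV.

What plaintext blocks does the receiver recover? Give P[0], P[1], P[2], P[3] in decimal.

P[0] = 3, P[1] = 6, P[2] = 15, P[3] = 15

Only C[3] changed, to 6. In CBC, a change in C_i garbles P_i and flips the same bit in P_{i+1}. Decrypting the received ciphertext:
P[0]: D(K, 13) = 0; 0 ⊕ 3 = 3.
P[1]: D(K, 6) = 11; 11 ⊕ 13 = 6.
P[2]: D(K, 4) = 9; 9 ⊕ 6 = 15.
P[3]: D(K, 6) = 11; 11 ⊕ 4 = 15.
Blocks that differ from the original plaintext: P[3].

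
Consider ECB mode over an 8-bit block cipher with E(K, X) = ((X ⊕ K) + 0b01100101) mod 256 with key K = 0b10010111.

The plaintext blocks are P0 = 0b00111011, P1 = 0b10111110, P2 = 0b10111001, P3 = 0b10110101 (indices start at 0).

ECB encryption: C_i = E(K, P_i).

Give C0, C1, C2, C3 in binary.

C0 = 0b00010001, C1 = 0b10001110, C2 = 0b10010011, C3 = 0b10000111

C0: E(K, 0b00111011) = 0b00010001.
C1: E(K, 0b10111110) = 0b10001110.
C2: E(K, 0b10111001) = 0b10010011.
C3: E(K, 0b10110101) = 0b10000111.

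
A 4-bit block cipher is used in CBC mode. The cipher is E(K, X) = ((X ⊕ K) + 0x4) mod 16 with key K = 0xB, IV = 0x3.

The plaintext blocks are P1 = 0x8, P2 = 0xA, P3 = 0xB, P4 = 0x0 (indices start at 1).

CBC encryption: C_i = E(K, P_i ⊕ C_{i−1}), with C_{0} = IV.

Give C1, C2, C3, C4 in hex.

C1: P1 ⊕ 0x3 = 0xB; E(K, 0xB) = 0x4.
C2: P2 ⊕ 0x4 = 0xE; E(K, 0xE) = 0x9.
C3: P3 ⊕ 0x9 = 0x2; E(K, 0x2) = 0xD.
C4: P4 ⊕ 0xD = 0xD; E(K, 0xD) = 0xA.

C1 = 0x4, C2 = 0x9, C3 = 0xD, C4 = 0xA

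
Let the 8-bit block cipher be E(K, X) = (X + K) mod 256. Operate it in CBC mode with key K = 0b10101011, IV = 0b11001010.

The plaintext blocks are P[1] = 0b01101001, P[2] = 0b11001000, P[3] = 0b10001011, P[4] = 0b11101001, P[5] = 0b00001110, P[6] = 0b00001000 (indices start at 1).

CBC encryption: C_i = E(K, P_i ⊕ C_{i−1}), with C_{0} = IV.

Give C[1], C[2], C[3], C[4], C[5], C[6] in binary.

C[1] = 0b01001110, C[2] = 0b00110001, C[3] = 0b01100101, C[4] = 0b00110111, C[5] = 0b11100100, C[6] = 0b10010111

C[1]: P[1] ⊕ 0b11001010 = 0b10100011; E(K, 0b10100011) = 0b01001110.
C[2]: P[2] ⊕ 0b01001110 = 0b10000110; E(K, 0b10000110) = 0b00110001.
C[3]: P[3] ⊕ 0b00110001 = 0b10111010; E(K, 0b10111010) = 0b01100101.
C[4]: P[4] ⊕ 0b01100101 = 0b10001100; E(K, 0b10001100) = 0b00110111.
C[5]: P[5] ⊕ 0b00110111 = 0b00111001; E(K, 0b00111001) = 0b11100100.
C[6]: P[6] ⊕ 0b11100100 = 0b11101100; E(K, 0b11101100) = 0b10010111.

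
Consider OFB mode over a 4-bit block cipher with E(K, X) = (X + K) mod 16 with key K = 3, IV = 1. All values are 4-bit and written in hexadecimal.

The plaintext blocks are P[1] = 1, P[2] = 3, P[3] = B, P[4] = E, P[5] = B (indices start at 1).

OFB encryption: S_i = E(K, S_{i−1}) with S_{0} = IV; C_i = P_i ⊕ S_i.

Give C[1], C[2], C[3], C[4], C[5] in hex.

C[1] = 5, C[2] = 4, C[3] = 1, C[4] = 3, C[5] = B

C[1]: S = E(K, 1) = 4; 1 ⊕ 4 = 5.
C[2]: S = E(K, 4) = 7; 3 ⊕ 7 = 4.
C[3]: S = E(K, 7) = A; B ⊕ A = 1.
C[4]: S = E(K, A) = D; E ⊕ D = 3.
C[5]: S = E(K, D) = 0; B ⊕ 0 = B.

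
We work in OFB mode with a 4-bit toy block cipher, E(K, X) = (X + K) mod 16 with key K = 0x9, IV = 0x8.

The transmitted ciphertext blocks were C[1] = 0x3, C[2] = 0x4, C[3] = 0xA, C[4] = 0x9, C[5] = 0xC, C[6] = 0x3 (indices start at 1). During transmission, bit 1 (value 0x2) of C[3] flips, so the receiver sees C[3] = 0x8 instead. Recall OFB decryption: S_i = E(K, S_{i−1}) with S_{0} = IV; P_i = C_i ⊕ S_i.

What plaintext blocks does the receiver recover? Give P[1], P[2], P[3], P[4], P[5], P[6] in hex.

P[1] = 0x2, P[2] = 0xE, P[3] = 0xB, P[4] = 0x5, P[5] = 0x9, P[6] = 0xD

Only C[3] changed, to 0x8. In OFB, a change in C_i flips the same bit in P_i only; the keystream is unaffected. Decrypting the received ciphertext:
P[1]: S = E(K, 0x8) = 0x1; 0x3 ⊕ 0x1 = 0x2.
P[2]: S = E(K, 0x1) = 0xA; 0x4 ⊕ 0xA = 0xE.
P[3]: S = E(K, 0xA) = 0x3; 0x8 ⊕ 0x3 = 0xB.
P[4]: S = E(K, 0x3) = 0xC; 0x9 ⊕ 0xC = 0x5.
P[5]: S = E(K, 0xC) = 0x5; 0xC ⊕ 0x5 = 0x9.
P[6]: S = E(K, 0x5) = 0xE; 0x3 ⊕ 0xE = 0xD.
Blocks that differ from the original plaintext: P[3].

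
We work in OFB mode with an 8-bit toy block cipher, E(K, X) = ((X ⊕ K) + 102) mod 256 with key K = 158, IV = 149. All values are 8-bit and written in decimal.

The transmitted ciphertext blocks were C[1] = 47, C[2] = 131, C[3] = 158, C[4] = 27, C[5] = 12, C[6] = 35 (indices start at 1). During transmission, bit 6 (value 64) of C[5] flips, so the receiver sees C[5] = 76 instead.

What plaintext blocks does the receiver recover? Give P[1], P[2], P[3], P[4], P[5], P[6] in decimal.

P[1] = 94, P[2] = 214, P[3] = 175, P[4] = 14, P[5] = 189, P[6] = 246

OFB decryption: S_i = E(K, S_{i−1}) with S_{0} = IV; P_i = C_i ⊕ S_i.
Only C[5] changed, to 76. In OFB, a change in C_i flips the same bit in P_i only; the keystream is unaffected. Decrypting the received ciphertext:
P[1]: S = E(K, 149) = 113; 47 ⊕ 113 = 94.
P[2]: S = E(K, 113) = 85; 131 ⊕ 85 = 214.
P[3]: S = E(K, 85) = 49; 158 ⊕ 49 = 175.
P[4]: S = E(K, 49) = 21; 27 ⊕ 21 = 14.
P[5]: S = E(K, 21) = 241; 76 ⊕ 241 = 189.
P[6]: S = E(K, 241) = 213; 35 ⊕ 213 = 246.
Blocks that differ from the original plaintext: P[5].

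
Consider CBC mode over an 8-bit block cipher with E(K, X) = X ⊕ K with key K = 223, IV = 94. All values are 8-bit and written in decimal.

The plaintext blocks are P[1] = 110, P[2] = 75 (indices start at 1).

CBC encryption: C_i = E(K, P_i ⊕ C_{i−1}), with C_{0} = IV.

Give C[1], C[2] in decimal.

C[1]: P[1] ⊕ 94 = 48; E(K, 48) = 239.
C[2]: P[2] ⊕ 239 = 164; E(K, 164) = 123.

C[1] = 239, C[2] = 123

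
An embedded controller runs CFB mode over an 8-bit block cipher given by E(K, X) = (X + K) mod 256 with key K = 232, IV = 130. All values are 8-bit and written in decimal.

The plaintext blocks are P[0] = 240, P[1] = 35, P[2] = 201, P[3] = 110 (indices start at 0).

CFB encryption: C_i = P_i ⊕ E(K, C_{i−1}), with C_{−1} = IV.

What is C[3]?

C[0]: E(K, 130) = 106; 240 ⊕ 106 = 154.
C[1]: E(K, 154) = 130; 35 ⊕ 130 = 161.
C[2]: E(K, 161) = 137; 201 ⊕ 137 = 64.
C[3]: E(K, 64) = 40; 110 ⊕ 40 = 70.

C[3] = 70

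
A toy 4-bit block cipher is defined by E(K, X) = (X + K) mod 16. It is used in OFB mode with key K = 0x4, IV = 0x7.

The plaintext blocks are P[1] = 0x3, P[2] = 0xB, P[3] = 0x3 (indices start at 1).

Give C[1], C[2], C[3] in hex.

C[1] = 0x8, C[2] = 0x4, C[3] = 0x0

OFB encryption: S_i = E(K, S_{i−1}) with S_{0} = IV; C_i = P_i ⊕ S_i.
C[1]: S = E(K, 0x7) = 0xB; 0x3 ⊕ 0xB = 0x8.
C[2]: S = E(K, 0xB) = 0xF; 0xB ⊕ 0xF = 0x4.
C[3]: S = E(K, 0xF) = 0x3; 0x3 ⊕ 0x3 = 0x0.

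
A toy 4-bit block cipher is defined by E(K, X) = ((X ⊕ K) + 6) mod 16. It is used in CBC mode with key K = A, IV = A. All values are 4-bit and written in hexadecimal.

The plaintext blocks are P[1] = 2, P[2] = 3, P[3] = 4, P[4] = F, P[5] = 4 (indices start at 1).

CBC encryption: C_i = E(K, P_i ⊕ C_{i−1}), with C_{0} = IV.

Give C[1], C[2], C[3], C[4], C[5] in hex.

C[1] = 8, C[2] = 7, C[3] = F, C[4] = 0, C[5] = 4

C[1]: P[1] ⊕ A = 8; E(K, 8) = 8.
C[2]: P[2] ⊕ 8 = B; E(K, B) = 7.
C[3]: P[3] ⊕ 7 = 3; E(K, 3) = F.
C[4]: P[4] ⊕ F = 0; E(K, 0) = 0.
C[5]: P[5] ⊕ 0 = 4; E(K, 4) = 4.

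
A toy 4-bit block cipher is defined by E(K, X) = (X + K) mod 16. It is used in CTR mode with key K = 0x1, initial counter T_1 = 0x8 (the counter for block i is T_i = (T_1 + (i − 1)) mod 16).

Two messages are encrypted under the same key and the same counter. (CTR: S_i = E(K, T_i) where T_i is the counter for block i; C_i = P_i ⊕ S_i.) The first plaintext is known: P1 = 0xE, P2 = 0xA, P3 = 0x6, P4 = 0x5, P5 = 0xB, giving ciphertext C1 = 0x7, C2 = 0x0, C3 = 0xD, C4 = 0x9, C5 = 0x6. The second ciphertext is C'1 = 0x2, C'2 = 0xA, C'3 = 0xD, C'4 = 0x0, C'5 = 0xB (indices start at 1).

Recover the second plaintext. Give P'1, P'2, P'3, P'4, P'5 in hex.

In CTR with a reused counter, both messages share the same keystream S_i, so C_i ⊕ C'_i = P_i ⊕ P'_i and thus P'_i = P_i ⊕ C_i ⊕ C'_i.
P'1: 0xE ⊕ 0x7 ⊕ 0x2 = 0xB.
P'2: 0xA ⊕ 0x0 ⊕ 0xA = 0x0.
P'3: 0x6 ⊕ 0xD ⊕ 0xD = 0x6.
P'4: 0x5 ⊕ 0x9 ⊕ 0x0 = 0xC.
P'5: 0xB ⊕ 0x6 ⊕ 0xB = 0x6.

P'1 = 0xB, P'2 = 0x0, P'3 = 0x6, P'4 = 0xC, P'5 = 0x6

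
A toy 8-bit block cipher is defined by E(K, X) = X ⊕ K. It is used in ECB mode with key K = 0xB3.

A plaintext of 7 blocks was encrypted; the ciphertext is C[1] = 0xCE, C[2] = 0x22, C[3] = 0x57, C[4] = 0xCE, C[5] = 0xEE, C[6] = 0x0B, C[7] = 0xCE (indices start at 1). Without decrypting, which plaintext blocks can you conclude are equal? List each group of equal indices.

P[1] = P[4] = P[7]

ECB encrypts each block independently with the same key, so equal ciphertext blocks imply equal plaintext blocks.
C[1] = C[4] = C[7] = 0xCE, so P[1] = P[4] = P[7].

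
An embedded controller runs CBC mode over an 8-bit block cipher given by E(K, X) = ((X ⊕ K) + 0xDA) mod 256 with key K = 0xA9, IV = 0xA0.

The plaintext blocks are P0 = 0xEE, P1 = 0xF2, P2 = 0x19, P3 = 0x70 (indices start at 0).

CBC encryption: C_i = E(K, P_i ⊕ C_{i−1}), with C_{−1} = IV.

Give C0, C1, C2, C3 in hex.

C0 = 0xC1, C1 = 0x74, C2 = 0x9E, C3 = 0x21

C0: P0 ⊕ 0xA0 = 0x4E; E(K, 0x4E) = 0xC1.
C1: P1 ⊕ 0xC1 = 0x33; E(K, 0x33) = 0x74.
C2: P2 ⊕ 0x74 = 0x6D; E(K, 0x6D) = 0x9E.
C3: P3 ⊕ 0x9E = 0xEE; E(K, 0xEE) = 0x21.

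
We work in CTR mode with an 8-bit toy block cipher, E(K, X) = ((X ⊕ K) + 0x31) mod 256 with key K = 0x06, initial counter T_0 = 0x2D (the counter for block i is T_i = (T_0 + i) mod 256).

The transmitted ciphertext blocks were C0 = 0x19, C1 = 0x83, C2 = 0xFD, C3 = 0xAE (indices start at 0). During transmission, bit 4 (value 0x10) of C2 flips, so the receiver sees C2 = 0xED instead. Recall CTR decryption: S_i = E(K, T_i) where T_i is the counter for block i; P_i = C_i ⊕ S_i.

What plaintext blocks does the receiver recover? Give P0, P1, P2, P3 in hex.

Only C2 changed, to 0xED. In CTR, a change in C_i flips the same bit in P_i only; the keystream is unaffected. Decrypting the received ciphertext:
P0: T = 0x2D, S = E(K, T) = 0x5C; 0x19 ⊕ 0x5C = 0x45.
P1: T = 0x2E, S = E(K, T) = 0x59; 0x83 ⊕ 0x59 = 0xDA.
P2: T = 0x2F, S = E(K, T) = 0x5A; 0xED ⊕ 0x5A = 0xB7.
P3: T = 0x30, S = E(K, T) = 0x67; 0xAE ⊕ 0x67 = 0xC9.
Blocks that differ from the original plaintext: P2.

P0 = 0x45, P1 = 0xDA, P2 = 0xB7, P3 = 0xC9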